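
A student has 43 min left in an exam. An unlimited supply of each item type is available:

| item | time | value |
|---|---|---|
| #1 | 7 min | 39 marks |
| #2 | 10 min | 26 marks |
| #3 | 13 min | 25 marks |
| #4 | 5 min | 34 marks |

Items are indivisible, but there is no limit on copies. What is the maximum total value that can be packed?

277 marks

Best value-per-unit is #4 at 34/5; filling with it alone gives 8×34 = 272.
Optimal mix: 1×#1 + 7×#4 → time 42, value 277.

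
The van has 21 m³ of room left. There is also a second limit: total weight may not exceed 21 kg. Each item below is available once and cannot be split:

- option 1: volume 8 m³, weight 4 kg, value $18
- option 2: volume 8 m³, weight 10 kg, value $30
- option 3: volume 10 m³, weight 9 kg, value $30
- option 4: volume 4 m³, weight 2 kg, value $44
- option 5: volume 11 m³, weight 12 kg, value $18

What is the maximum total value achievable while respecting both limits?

$92

Feasible sets respecting both limits:
- option 1+option 2+option 4: volume 20, weight 16, value 92
- option 2+option 4: volume 12, weight 12, value 74
- option 3+option 4: volume 14, weight 11, value 74
- option 1+option 4: volume 12, weight 6, value 62
Best: $92.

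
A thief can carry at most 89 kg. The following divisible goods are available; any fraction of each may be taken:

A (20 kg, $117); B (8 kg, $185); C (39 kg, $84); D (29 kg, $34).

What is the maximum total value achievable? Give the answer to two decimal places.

Take in order of value per unit:
- B (185/8 per unit): all 8 → value 185, running total 185.00
- A (117/20 per unit): all 20 → value 117, running total 302.00
- C (84/39 per unit): all 39 → value 84, running total 386.00
- D (34/29 per unit): 22 of 29 → value 22×34/29 = 25.7931, running total 411.79
Total 411.79.

411.79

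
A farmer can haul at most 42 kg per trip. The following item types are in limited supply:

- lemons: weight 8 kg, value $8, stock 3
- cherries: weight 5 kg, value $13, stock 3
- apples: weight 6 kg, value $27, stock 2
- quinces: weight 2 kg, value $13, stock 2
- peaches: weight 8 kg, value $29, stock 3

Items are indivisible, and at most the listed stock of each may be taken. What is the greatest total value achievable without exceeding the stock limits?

$167

Top feasible selections:
- 2×apples + 2×quinces + 3×peaches: weight 40, value 167
- 2×cherries + 2×apples + 2×quinces + 2×peaches: weight 42, value 164
Best: $167.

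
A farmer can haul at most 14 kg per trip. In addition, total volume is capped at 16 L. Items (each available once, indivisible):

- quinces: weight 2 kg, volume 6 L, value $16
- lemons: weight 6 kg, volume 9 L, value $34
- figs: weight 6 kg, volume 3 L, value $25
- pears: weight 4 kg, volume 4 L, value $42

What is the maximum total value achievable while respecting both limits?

Feasible sets respecting both limits:
- quinces+figs+pears: weight 12, volume 13, value 83
- lemons+pears: weight 10, volume 13, value 76
- figs+pears: weight 10, volume 7, value 67
- lemons+figs: weight 12, volume 12, value 59
Best: $83.

$83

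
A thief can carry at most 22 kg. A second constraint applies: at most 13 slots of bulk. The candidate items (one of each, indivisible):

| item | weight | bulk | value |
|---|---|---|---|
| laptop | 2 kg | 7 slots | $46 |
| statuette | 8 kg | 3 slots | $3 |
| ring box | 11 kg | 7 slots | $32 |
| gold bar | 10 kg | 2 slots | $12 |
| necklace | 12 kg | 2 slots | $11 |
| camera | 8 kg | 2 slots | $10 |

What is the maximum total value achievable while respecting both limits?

$68

Feasible sets respecting both limits:
- laptop+gold bar+camera: weight 20, bulk 11, value 68
- laptop+necklace+camera: weight 22, bulk 11, value 67
- laptop+statuette+gold bar: weight 20, bulk 12, value 61
Best: $68.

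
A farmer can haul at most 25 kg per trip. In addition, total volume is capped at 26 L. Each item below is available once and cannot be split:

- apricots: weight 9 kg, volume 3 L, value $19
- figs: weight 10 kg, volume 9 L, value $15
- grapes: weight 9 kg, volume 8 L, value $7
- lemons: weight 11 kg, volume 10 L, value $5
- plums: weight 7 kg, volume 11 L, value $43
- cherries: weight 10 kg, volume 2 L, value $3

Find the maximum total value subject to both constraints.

$69

Feasible sets respecting both limits:
- apricots+grapes+plums: weight 25, volume 22, value 69
- apricots+plums: weight 16, volume 14, value 62
- figs+plums: weight 17, volume 20, value 58
Best: $69.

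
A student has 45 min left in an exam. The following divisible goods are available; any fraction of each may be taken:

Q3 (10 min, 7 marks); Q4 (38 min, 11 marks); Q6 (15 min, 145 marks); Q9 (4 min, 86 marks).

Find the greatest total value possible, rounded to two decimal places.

242.63

Take in order of value per unit:
- Q9 (86/4 per unit): all 4 → value 86, running total 86.00
- Q6 (145/15 per unit): all 15 → value 145, running total 231.00
- Q3 (7/10 per unit): all 10 → value 7, running total 238.00
- Q4 (11/38 per unit): 16 of 38 → value 16×11/38 = 4.6316, running total 242.63
Total 242.63.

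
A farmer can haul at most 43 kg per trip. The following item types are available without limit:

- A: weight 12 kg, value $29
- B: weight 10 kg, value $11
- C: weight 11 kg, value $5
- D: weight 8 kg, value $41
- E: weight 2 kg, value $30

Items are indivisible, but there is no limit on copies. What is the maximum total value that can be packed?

Best value-per-unit is E at 30/2, and filling with it alone uses weight 21×2=42. No mix of the others beats 21×30 = 630.

$630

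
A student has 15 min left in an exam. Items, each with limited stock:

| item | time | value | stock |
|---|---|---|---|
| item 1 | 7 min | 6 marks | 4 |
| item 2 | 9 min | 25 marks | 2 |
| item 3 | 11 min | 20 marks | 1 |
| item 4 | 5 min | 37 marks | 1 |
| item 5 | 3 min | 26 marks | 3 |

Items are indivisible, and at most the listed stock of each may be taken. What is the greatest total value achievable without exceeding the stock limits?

Best selections within time 15 and stock limits:
- 1×item 4 + 3×item 5: time 14, value 115
- 1×item 4 + 2×item 5: time 11, value 89
- 3×item 5: time 9, value 78
- 1×item 2 + 2×item 5: time 15, value 77
Best: 115 marks.

115 marks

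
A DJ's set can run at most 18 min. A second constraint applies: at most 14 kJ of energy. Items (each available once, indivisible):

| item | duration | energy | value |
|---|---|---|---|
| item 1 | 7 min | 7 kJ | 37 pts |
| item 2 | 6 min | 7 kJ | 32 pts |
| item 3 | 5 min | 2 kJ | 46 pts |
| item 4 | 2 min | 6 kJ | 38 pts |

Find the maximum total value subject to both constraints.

Feasible sets respecting both limits:
- item 3+item 4: duration 7, energy 8, value 84
- item 1+item 3: duration 12, energy 9, value 83
- item 2+item 3: duration 11, energy 9, value 78
- item 1+item 4: duration 9, energy 13, value 75
Best: 84 pts.

84 pts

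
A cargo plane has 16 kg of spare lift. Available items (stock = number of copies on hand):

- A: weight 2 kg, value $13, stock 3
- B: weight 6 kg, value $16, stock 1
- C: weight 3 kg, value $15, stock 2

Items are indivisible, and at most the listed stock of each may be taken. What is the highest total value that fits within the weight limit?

$72

Best selections within weight 16 and stock limits:
- 2×A + 1×B + 2×C: weight 16, value 72
- 3×A + 1×B + 1×C: weight 15, value 70
Best: $72.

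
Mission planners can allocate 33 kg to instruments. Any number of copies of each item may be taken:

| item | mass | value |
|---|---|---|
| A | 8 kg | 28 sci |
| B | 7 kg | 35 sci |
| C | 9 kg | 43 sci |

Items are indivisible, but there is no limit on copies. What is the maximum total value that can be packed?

Best value-per-unit is B at 35/7; filling with it alone gives 4×35 = 140.
Optimal mix: 2×B + 2×C → mass 32, value 156.

156 sci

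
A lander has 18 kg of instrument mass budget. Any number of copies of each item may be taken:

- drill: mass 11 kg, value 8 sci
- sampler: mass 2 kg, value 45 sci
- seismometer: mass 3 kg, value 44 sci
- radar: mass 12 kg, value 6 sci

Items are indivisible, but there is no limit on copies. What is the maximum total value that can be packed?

405 sci

Best value-per-unit is sampler at 45/2, and filling with it alone uses mass 9×2=18. No mix of the others beats 9×45 = 405.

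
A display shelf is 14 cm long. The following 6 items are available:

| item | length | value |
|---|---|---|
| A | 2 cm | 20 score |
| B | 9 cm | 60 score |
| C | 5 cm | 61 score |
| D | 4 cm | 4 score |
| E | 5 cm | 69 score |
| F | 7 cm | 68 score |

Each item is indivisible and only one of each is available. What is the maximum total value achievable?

157 score

Check high-value combinations within 14 cm:
- A+E+F: length 2+5+7=14, value 20+69+68=157
- A+C+E: length 2+5+5=12, value 20+61+69=150
- A+C+F: length 2+5+7=14, value 20+61+68=149
- E+F: length 5+7=12, value 69+68=137
Best: 157 score.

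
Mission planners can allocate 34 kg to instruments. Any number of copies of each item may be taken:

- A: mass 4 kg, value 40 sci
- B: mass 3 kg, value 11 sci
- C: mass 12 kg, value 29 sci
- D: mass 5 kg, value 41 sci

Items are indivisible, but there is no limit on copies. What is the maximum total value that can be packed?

Best value-per-unit is A at 40/4; filling with it alone gives 8×40 = 320.
Optimal mix: 6×A + 2×D → mass 34, value 322.

322 sci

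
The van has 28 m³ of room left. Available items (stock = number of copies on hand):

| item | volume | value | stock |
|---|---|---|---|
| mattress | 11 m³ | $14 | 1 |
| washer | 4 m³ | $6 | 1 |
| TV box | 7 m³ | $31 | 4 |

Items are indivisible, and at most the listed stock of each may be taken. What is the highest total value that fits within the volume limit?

Best selections within volume 28 and stock limits:
- 4×TV box: volume 28, value 124
- 1×washer + 3×TV box: volume 25, value 99
- 3×TV box: volume 21, value 93
Best: $124.

$124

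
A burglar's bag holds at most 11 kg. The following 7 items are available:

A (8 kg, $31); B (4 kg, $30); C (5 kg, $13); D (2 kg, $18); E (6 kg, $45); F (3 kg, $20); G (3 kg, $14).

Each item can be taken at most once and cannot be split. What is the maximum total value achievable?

Check high-value combinations within 11 kg:
- D+E+F: weight 2+6+3=11, value 18+45+20=83
- D+E+G: weight 2+6+3=11, value 18+45+14=77
- B+E: weight 4+6=10, value 30+45=75
- B+D+F: weight 4+2+3=9, value 30+18+20=68
- E+F: weight 6+3=9, value 45+20=65
Best: $83.

$83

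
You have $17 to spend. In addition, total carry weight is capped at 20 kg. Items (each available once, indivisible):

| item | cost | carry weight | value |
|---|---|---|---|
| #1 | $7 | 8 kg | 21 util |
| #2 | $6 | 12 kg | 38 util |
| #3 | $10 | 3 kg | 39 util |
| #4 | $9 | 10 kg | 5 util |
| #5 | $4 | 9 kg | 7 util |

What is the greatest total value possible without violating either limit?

77 util

Feasible sets respecting both limits:
- #2+#3: cost 16, carry weight 15, value 77
- #1+#3: cost 17, carry weight 11, value 60
- #1+#2: cost 13, carry weight 20, value 59
Best: 77 util.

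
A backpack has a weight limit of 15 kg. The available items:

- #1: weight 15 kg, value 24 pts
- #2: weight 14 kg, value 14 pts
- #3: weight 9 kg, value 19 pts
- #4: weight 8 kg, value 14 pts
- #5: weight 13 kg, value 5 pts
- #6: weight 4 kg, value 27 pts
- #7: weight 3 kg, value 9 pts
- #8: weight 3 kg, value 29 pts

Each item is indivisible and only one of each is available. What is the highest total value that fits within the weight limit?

Check high-value combinations within 15 kg:
- #4+#6+#8: weight 8+4+3=15, value 14+27+29=70
- #6+#7+#8: weight 4+3+3=10, value 27+9+29=65
- #3+#7+#8: weight 9+3+3=15, value 19+9+29=57
- #6+#8: weight 4+3=7, value 27+29=56
Best: 70 pts.

70 pts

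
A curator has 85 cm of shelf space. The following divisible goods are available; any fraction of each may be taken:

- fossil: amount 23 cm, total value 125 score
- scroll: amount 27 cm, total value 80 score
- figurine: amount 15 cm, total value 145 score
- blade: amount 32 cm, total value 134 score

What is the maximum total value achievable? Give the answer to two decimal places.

448.44

Take in order of value per unit:
- figurine (145/15 per unit): all 15 → value 145, running total 145.00
- fossil (125/23 per unit): all 23 → value 125, running total 270.00
- blade (134/32 per unit): all 32 → value 134, running total 404.00
- scroll (80/27 per unit): 15 of 27 → value 15×80/27 = 44.4444, running total 448.44
Total 448.44.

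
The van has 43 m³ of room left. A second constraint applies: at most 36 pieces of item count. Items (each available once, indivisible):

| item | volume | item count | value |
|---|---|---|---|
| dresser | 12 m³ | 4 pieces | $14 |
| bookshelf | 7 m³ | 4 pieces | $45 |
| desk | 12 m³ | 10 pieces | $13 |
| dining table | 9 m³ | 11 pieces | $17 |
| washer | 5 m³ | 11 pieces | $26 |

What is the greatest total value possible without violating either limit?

$102

Feasible sets respecting both limits:
- dresser+bookshelf+dining table+washer: volume 33, item count 30, value 102
- bookshelf+desk+dining table+washer: volume 33, item count 36, value 101
- dresser+bookshelf+desk+washer: volume 36, item count 29, value 98
Best: $102.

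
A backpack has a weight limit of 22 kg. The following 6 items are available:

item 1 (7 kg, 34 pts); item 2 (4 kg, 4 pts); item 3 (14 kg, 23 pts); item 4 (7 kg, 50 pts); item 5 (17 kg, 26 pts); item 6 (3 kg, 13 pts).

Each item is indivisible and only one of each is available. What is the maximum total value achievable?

Check high-value combinations within 22 kg:
- item 1+item 2+item 4+item 6: weight 7+4+7+3=21, value 34+4+50+13=101
- item 1+item 4+item 6: weight 7+7+3=17, value 34+50+13=97
- item 1+item 2+item 4: weight 7+4+7=18, value 34+4+50=88
Best: 101 pts.

101 pts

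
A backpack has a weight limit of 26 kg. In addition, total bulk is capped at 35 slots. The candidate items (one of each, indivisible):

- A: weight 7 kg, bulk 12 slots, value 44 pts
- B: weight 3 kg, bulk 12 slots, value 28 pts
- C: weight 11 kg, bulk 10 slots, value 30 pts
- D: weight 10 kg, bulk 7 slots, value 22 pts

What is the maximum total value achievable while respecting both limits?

Feasible sets respecting both limits:
- A+B+C: weight 21, bulk 34, value 102
- A+B+D: weight 20, bulk 31, value 94
- B+C+D: weight 24, bulk 29, value 80
- A+C: weight 18, bulk 22, value 74
Best: 102 pts.

102 pts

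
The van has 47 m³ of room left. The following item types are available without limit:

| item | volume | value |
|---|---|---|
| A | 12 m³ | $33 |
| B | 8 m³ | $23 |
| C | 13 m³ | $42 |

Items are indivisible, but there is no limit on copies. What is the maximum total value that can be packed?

$149

Best value-per-unit is C at 42/13; filling with it alone gives 3×42 = 126.
Optimal mix: 1×B + 3×C → volume 47, value 149.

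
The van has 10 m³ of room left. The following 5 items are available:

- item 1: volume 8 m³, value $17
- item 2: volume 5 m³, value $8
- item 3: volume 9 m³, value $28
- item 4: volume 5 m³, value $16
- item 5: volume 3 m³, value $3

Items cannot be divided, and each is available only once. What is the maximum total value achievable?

$28

Check high-value combinations within 10 m³:
- item 3: volume 9, value 28
- item 2+item 4: volume 5+5=10, value 8+16=24
- item 4+item 5: volume 5+3=8, value 16+3=19
- item 1: volume 8, value 17
Best: $28.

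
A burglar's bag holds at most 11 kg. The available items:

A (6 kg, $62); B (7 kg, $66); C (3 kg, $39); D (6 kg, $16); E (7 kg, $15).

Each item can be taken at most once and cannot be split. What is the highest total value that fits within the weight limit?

Check high-value combinations within 11 kg:
- B+C: weight 7+3=10, value 66+39=105
- A+C: weight 6+3=9, value 62+39=101
- B: weight 7, value 66
- A: weight 6, value 62
Best: $105.

$105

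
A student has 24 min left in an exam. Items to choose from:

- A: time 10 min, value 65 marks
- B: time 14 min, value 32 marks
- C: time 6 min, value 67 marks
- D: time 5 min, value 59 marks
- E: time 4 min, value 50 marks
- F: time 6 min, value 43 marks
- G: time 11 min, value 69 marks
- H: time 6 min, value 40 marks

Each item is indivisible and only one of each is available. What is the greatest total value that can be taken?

219 marks

Check high-value combinations within 24 min:
- C+D+E+F: time 6+5+4+6=21, value 67+59+50+43=219
- C+D+E+H: time 6+5+4+6=21, value 67+59+50+40=216
- C+D+F+H: time 6+5+6+6=23, value 67+59+43+40=209
Best: 219 marks.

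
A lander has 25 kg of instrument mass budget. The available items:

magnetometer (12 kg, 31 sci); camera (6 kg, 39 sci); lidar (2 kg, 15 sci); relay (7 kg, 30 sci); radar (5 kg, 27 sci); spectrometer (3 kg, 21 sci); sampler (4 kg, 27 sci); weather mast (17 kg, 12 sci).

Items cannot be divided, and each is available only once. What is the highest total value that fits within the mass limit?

This is a 0/1 knapsack; check combinations near the capacity.
- camera+relay+radar+spectrometer+sampler: mass 6+7+5+3+4=25, value 39+30+27+21+27=144
- camera+lidar+relay+radar+sampler: mass 6+2+7+5+4=24, value 39+15+30+27+27=138
- camera+lidar+relay+spectrometer+sampler: mass 6+2+7+3+4=22, value 39+15+30+21+27=132
- camera+lidar+relay+radar+spectrometer: mass 6+2+7+5+3=23, value 39+15+30+27+21=132
- camera+lidar+radar+spectrometer+sampler: mass 6+2+5+3+4=20, value 39+15+27+21+27=129
Best: 144 sci.

144 sci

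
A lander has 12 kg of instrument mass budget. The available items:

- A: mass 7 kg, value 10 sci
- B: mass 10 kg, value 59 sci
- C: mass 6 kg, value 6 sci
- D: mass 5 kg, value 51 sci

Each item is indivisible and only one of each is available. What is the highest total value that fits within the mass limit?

This is a 0/1 knapsack; check combinations near the capacity.
- A+D: mass 7+5=12, value 10+51=61
- B: mass 10, value 59
- C+D: mass 6+5=11, value 6+51=57
Best: 61 sci.

61 sci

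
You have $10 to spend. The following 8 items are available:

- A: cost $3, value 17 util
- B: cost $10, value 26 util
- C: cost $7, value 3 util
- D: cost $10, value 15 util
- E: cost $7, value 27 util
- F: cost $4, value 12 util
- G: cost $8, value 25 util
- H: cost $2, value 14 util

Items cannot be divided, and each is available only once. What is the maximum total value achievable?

44 util

This is a 0/1 knapsack; check combinations near the capacity.
- A+E: cost 3+7=10, value 17+27=44
- A+F+H: cost 3+4+2=9, value 17+12+14=43
- E+H: cost 7+2=9, value 27+14=41
Best: 44 util.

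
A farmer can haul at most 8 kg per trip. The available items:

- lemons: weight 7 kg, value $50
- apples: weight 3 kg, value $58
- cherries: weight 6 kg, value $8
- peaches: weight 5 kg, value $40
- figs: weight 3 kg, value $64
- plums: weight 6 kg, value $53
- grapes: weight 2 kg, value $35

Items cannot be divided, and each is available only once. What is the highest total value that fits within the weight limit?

$157

Check high-value combinations within 8 kg:
- apples+figs+grapes: weight 3+3+2=8, value 58+64+35=157
- apples+figs: weight 3+3=6, value 58+64=122
- peaches+figs: weight 5+3=8, value 40+64=104
Best: $157.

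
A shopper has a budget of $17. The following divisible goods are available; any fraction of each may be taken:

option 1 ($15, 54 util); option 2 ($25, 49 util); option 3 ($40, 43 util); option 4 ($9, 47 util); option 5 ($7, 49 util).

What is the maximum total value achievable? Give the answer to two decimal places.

99.60

Take in order of value per unit:
- option 5 (49/7 per unit): all 7 → value 49, running total 49.00
- option 4 (47/9 per unit): all 9 → value 47, running total 96.00
- option 1 (54/15 per unit): 1 of 15 → value 1×54/15 = 3.6000, running total 99.60
Total 99.60.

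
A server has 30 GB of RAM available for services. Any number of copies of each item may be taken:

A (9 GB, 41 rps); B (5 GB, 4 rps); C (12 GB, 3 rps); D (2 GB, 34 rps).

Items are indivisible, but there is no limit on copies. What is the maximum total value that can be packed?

Best value-per-unit is D at 34/2, and filling with it alone uses memory 15×2=30. No mix of the others beats 15×34 = 510.

510 rps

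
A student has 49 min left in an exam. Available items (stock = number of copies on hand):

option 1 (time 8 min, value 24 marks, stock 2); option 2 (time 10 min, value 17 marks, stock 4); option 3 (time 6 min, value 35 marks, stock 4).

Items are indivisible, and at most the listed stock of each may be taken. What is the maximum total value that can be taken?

Best selections within time 49 and stock limits:
- 2×option 1 + 4×option 3: time 40, value 188
- 1×option 1 + 1×option 2 + 4×option 3: time 42, value 181
- 2×option 2 + 4×option 3: time 44, value 174
Best: 188 marks.

188 marks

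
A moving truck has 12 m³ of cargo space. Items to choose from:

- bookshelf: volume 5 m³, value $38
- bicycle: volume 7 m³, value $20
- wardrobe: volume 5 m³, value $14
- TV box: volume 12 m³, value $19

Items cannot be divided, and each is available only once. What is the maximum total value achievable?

$58

This is a 0/1 knapsack; check combinations near the capacity.
- bookshelf+bicycle: volume 5+7=12, value 38+20=58
- bookshelf+wardrobe: volume 5+5=10, value 38+14=52
- bookshelf: volume 5, value 38
- bicycle+wardrobe: volume 7+5=12, value 20+14=34
Best: $58.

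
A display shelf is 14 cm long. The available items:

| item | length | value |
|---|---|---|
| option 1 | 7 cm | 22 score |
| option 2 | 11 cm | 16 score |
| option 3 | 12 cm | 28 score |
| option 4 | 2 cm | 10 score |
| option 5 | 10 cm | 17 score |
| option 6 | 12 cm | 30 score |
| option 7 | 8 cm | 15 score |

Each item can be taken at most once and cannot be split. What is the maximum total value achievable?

40 score

This is a 0/1 knapsack; check combinations near the capacity.
- option 4+option 6: length 2+12=14, value 10+30=40
- option 3+option 4: length 12+2=14, value 28+10=38
- option 1+option 4: length 7+2=9, value 22+10=32
- option 6: length 12, value 30
- option 3: length 12, value 28
Best: 40 score.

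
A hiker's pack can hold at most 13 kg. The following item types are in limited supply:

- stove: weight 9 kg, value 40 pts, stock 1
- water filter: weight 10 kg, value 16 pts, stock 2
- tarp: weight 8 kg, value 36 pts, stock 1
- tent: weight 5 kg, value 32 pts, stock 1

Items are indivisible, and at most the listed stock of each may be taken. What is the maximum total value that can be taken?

Top feasible selections:
- 1×tarp + 1×tent: weight 13, value 68
- 1×stove: weight 9, value 40
- 1×tarp: weight 8, value 36
- 1×tent: weight 5, value 32
Best: 68 pts.

68 pts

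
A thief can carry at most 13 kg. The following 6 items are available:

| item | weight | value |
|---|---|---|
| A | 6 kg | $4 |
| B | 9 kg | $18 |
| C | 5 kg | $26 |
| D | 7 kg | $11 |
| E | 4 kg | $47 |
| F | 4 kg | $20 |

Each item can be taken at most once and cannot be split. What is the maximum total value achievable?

$93

This is a 0/1 knapsack; check combinations near the capacity.
- C+E+F: weight 5+4+4=13, value 26+47+20=93
- C+E: weight 5+4=9, value 26+47=73
- E+F: weight 4+4=8, value 47+20=67
- B+E: weight 9+4=13, value 18+47=65
- D+E: weight 7+4=11, value 11+47=58
Best: $93.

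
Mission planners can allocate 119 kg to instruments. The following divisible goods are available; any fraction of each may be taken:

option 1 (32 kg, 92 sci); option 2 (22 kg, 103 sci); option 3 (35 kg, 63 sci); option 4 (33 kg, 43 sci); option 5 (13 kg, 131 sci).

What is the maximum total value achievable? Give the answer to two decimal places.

Take in order of value per unit:
- option 5 (131/13 per unit): all 13 → value 131, running total 131.00
- option 2 (103/22 per unit): all 22 → value 103, running total 234.00
- option 1 (92/32 per unit): all 32 → value 92, running total 326.00
- option 3 (63/35 per unit): all 35 → value 63, running total 389.00
- option 4 (43/33 per unit): 17 of 33 → value 17×43/33 = 22.1515, running total 411.15
Total 411.15.

411.15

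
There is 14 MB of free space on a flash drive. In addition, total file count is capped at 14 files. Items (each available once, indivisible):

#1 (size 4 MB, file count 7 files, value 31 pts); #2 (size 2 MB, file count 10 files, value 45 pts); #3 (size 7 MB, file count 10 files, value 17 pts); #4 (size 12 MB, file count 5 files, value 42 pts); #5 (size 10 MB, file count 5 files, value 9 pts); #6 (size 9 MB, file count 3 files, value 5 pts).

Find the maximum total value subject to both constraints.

50 pts

Feasible sets respecting both limits:
- #2+#6: size 11, file count 13, value 50
- #2: size 2, file count 10, value 45
- #4: size 12, file count 5, value 42
- #1+#5: size 14, file count 12, value 40
Best: 50 pts.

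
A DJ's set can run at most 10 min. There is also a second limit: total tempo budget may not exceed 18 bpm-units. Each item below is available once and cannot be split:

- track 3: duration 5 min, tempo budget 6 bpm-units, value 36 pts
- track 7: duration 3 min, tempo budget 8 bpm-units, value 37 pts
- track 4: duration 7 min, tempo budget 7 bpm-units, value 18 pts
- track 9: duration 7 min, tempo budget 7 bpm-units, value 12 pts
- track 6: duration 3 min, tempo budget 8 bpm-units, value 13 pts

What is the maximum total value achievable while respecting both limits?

73 pts

Feasible sets respecting both limits:
- track 3+track 7: duration 8, tempo budget 14, value 73
- track 7+track 4: duration 10, tempo budget 15, value 55
- track 7+track 6: duration 6, tempo budget 16, value 50
- track 7+track 9: duration 10, tempo budget 15, value 49
Best: 73 pts.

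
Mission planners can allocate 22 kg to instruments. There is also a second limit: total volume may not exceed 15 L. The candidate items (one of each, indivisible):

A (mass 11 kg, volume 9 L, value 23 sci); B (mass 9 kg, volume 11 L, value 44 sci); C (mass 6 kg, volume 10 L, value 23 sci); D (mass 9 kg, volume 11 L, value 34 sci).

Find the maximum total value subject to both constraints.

Feasible sets respecting both limits:
- B: mass 9, volume 11, value 44
- D: mass 9, volume 11, value 34
- A: mass 11, volume 9, value 23
Best: 44 sci.

44 sci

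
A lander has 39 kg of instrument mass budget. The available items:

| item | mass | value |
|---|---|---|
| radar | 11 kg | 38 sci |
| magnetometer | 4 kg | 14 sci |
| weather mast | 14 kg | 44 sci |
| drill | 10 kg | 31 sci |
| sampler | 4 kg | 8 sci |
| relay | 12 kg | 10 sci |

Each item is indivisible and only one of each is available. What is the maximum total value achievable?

Check high-value combinations within 39 kg:
- radar+magnetometer+weather mast+drill: mass 11+4+14+10=39, value 38+14+44+31=127
- radar+weather mast+drill+sampler: mass 11+14+10+4=39, value 38+44+31+8=121
- radar+weather mast+drill: mass 11+14+10=35, value 38+44+31=113
- radar+magnetometer+weather mast+sampler: mass 11+4+14+4=33, value 38+14+44+8=104
Best: 127 sci.

127 sci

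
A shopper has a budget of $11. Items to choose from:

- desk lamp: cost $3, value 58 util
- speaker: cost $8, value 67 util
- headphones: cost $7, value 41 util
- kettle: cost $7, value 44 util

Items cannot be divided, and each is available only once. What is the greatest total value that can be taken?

125 util

Check high-value combinations within $11:
- desk lamp+speaker: cost 3+8=11, value 58+67=125
- desk lamp+kettle: cost 3+7=10, value 58+44=102
- desk lamp+headphones: cost 3+7=10, value 58+41=99
- speaker: cost 8, value 67
Best: 125 util.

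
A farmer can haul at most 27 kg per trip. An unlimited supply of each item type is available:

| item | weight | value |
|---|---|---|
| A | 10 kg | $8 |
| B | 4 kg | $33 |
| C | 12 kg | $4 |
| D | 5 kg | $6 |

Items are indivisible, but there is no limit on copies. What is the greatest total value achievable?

Best value-per-unit is B at 33/4, and filling with it alone uses weight 6×4=24. No mix of the others beats 6×33 = 198.

$198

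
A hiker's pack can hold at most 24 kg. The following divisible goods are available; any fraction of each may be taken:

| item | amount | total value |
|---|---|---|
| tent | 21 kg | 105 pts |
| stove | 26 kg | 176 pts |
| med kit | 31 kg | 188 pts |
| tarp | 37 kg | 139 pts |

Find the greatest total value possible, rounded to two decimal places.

Take in order of value per unit:
- stove (176/26 per unit): 24 of 26 → value 24×176/26 = 162.4615, running total 162.46
Total 162.46.

162.46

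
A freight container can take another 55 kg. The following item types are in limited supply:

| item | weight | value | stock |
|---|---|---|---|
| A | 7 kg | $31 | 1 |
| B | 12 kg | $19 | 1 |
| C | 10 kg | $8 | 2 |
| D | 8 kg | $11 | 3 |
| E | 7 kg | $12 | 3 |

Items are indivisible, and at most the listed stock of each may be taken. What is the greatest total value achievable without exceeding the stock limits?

Top feasible selections:
- 1×A + 3×D + 3×E: weight 52, value 100
- 1×A + 1×B + 1×D + 3×E: weight 48, value 97
Best: $100.

$100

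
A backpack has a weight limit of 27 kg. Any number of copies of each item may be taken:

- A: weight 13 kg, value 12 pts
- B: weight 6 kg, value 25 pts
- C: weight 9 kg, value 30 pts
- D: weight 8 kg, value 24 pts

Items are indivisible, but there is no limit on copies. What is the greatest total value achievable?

105 pts

Best value-per-unit is B at 25/6; filling with it alone gives 4×25 = 100.
Optimal mix: 3×B + 1×C → weight 27, value 105.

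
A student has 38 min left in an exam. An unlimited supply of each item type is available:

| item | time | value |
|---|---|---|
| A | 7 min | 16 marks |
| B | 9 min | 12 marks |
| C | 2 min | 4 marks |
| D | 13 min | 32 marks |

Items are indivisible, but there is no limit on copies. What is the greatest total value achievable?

Best value-per-unit is D at 32/13; filling with it alone gives 2×32 = 64.
Optimal mix: 3×A + 2×C + 1×D → time 38, value 88.

88 marks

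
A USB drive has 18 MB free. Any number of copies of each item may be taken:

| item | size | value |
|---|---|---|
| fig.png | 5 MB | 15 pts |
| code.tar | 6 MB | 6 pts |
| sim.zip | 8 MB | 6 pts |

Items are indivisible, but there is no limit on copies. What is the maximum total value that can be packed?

Best value-per-unit is fig.png at 15/5, and filling with it alone uses size 3×5=15. No mix of the others beats 3×15 = 45.

45 pts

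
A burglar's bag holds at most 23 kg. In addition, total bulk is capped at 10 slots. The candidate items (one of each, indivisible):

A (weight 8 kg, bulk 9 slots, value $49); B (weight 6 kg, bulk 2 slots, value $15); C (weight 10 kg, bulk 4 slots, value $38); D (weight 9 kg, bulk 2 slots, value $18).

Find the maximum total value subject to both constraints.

$56

Feasible sets respecting both limits:
- C+D: weight 19, bulk 6, value 56
- B+C: weight 16, bulk 6, value 53
- A: weight 8, bulk 9, value 49
- C: weight 10, bulk 4, value 38
Best: $56.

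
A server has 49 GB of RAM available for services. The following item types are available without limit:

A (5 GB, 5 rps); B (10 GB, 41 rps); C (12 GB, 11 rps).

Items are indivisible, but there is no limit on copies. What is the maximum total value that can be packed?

169 rps

Best value-per-unit is B at 41/10; filling with it alone gives 4×41 = 164.
Optimal mix: 1×A + 4×B → memory 45, value 169.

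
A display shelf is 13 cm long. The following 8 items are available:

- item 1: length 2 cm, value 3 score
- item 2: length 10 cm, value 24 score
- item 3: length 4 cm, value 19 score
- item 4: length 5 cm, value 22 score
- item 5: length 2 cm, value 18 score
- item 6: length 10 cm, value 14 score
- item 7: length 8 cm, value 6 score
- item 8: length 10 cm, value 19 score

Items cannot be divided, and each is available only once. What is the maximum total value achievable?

62 score

Check high-value combinations within 13 cm:
- item 1+item 3+item 4+item 5: length 2+4+5+2=13, value 3+19+22+18=62
- item 3+item 4+item 5: length 4+5+2=11, value 19+22+18=59
- item 1+item 3+item 4: length 2+4+5=11, value 3+19+22=44
- item 1+item 4+item 5: length 2+5+2=9, value 3+22+18=43
- item 2+item 5: length 10+2=12, value 24+18=42
Best: 62 score.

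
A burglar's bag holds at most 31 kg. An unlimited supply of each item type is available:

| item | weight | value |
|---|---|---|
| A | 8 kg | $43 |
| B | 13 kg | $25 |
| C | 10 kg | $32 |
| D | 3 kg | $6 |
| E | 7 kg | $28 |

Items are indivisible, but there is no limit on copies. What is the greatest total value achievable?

$157

Best value-per-unit is A at 43/8; filling with it alone gives 3×43 = 129.
Optimal mix: 3×A + 1×E → weight 31, value 157.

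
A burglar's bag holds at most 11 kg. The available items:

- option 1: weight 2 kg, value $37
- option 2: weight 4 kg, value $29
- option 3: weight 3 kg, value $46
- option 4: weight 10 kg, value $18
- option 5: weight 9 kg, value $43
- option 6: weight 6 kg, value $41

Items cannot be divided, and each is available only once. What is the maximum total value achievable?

This is a 0/1 knapsack; check combinations near the capacity.
- option 1+option 3+option 6: weight 2+3+6=11, value 37+46+41=124
- option 1+option 2+option 3: weight 2+4+3=9, value 37+29+46=112
- option 3+option 6: weight 3+6=9, value 46+41=87
- option 1+option 3: weight 2+3=5, value 37+46=83
Best: $124.

$124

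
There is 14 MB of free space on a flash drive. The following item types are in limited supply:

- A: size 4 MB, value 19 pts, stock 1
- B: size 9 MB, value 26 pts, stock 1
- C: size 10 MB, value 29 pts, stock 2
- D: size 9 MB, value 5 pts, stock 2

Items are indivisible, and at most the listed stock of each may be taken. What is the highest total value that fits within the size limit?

Top feasible selections:
- 1×A + 1×C: size 14, value 48
- 1×A + 1×B: size 13, value 45
- 1×C: size 10, value 29
Best: 48 pts.

48 pts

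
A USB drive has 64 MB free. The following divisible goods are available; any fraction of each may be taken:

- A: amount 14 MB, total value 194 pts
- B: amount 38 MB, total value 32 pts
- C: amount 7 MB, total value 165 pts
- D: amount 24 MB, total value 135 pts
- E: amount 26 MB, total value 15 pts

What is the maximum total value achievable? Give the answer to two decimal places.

510.00

Take in order of value per unit:
- C (165/7 per unit): all 7 → value 165, running total 165.00
- A (194/14 per unit): all 14 → value 194, running total 359.00
- D (135/24 per unit): all 24 → value 135, running total 494.00
- B (32/38 per unit): 19 of 38 → value 19×32/38 = 16.0000, running total 510.00
Total 510.00.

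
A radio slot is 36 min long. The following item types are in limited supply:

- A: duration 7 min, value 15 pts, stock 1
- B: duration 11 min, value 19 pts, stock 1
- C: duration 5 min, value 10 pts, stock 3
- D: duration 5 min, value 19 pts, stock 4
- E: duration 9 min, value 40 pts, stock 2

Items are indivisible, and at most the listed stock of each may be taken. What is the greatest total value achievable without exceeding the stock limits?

Best selections within duration 36 and stock limits:
- 3×D + 2×E: duration 33, value 137
- 1×A + 2×D + 2×E: duration 35, value 133
Best: 137 pts.

137 pts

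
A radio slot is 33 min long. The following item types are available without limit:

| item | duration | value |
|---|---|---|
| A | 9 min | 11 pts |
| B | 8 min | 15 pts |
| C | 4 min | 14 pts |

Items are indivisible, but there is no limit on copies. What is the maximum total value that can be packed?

Best value-per-unit is C at 14/4, and filling with it alone uses duration 8×4=32. No mix of the others beats 8×14 = 112.

112 pts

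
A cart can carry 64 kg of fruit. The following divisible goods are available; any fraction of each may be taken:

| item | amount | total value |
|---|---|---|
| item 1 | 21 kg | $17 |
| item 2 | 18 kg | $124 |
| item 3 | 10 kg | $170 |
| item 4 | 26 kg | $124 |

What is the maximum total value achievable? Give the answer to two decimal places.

426.10

Take in order of value per unit:
- item 3 (170/10 per unit): all 10 → value 170, running total 170.00
- item 2 (124/18 per unit): all 18 → value 124, running total 294.00
- item 4 (124/26 per unit): all 26 → value 124, running total 418.00
- item 1 (17/21 per unit): 10 of 21 → value 10×17/21 = 8.0952, running total 426.10
Total 426.10.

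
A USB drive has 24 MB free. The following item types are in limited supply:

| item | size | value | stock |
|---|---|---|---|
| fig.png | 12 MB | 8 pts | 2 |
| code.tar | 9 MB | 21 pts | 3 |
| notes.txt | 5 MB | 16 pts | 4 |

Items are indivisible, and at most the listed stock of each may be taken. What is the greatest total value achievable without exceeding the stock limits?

69 pts

Top feasible selections:
- 1×code.tar + 3×notes.txt: size 24, value 69
- 4×notes.txt: size 20, value 64
- 2×code.tar + 1×notes.txt: size 23, value 58
- 1×code.tar + 2×notes.txt: size 19, value 53
Best: 69 pts.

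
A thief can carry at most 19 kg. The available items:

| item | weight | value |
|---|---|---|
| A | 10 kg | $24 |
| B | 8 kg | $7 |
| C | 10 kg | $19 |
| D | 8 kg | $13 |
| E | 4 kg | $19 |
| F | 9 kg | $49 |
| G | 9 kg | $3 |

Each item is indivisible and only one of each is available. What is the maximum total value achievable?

Check high-value combinations within 19 kg:
- A+F: weight 10+9=19, value 24+49=73
- E+F: weight 4+9=13, value 19+49=68
- C+F: weight 10+9=19, value 19+49=68
- D+F: weight 8+9=17, value 13+49=62
- B+F: weight 8+9=17, value 7+49=56
Best: $73.

$73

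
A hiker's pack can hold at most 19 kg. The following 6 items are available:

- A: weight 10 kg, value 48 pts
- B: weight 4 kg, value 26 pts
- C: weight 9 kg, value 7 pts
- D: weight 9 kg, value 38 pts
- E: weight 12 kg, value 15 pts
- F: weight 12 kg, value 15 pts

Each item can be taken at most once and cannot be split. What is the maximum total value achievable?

This is a 0/1 knapsack; check combinations near the capacity.
- A+D: weight 10+9=19, value 48+38=86
- A+B: weight 10+4=14, value 48+26=74
- B+D: weight 4+9=13, value 26+38=64
- A+C: weight 10+9=19, value 48+7=55
Best: 86 pts.

86 pts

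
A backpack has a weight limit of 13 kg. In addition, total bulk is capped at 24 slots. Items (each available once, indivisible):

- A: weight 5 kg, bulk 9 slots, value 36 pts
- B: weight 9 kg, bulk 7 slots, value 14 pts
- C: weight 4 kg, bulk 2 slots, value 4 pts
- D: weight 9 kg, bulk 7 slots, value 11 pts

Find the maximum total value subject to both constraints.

40 pts

Feasible sets respecting both limits:
- A+C: weight 9, bulk 11, value 40
- A: weight 5, bulk 9, value 36
- B+C: weight 13, bulk 9, value 18
- C+D: weight 13, bulk 9, value 15
Best: 40 pts.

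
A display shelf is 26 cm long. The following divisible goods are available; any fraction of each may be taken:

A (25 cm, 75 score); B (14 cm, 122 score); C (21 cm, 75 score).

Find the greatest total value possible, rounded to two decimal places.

164.86

Take in order of value per unit:
- B (122/14 per unit): all 14 → value 122, running total 122.00
- C (75/21 per unit): 12 of 21 → value 12×75/21 = 42.8571, running total 164.86
Total 164.86.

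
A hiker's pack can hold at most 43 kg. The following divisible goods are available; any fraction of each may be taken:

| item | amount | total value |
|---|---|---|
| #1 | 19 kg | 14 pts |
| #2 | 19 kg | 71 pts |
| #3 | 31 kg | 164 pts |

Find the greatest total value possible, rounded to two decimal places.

Take in order of value per unit:
- #3 (164/31 per unit): all 31 → value 164, running total 164.00
- #2 (71/19 per unit): 12 of 19 → value 12×71/19 = 44.8421, running total 208.84
Total 208.84.

208.84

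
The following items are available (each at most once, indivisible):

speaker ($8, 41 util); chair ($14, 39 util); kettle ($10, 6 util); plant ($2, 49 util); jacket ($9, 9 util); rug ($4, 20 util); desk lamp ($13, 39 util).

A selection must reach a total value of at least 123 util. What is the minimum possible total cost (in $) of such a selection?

Subsets with value ≥ 123, sorted by total cost:
- speaker+plant+desk lamp: cost 23, value 129
- speaker+chair+plant: cost 24, value 129
Minimum cost: 23 $.

23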